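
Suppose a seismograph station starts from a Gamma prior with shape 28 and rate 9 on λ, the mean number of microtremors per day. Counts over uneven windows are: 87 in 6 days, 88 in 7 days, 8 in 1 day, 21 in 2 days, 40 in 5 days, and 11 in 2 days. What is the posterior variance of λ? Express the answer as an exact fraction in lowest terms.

283/1024

Total count: 87 + 88 + 8 + 21 + 40 + 11 = 255.
Total exposure: 6 + 7 + 1 + 2 + 5 + 2 = 23 days.
Posterior: α' = 28 + 255 = 283, β' = 9 + 23 = 32.
Posterior variance = α'/β'² = 283/1024.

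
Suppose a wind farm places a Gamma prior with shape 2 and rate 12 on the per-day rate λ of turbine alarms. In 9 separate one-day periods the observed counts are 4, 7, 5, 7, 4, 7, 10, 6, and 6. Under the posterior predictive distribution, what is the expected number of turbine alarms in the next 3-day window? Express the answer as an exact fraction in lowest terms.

58/7

Total count: 4 + 7 + 5 + 7 + 4 + 7 + 10 + 6 + 6 = 56.
Total exposure: 9 days.
Posterior: α' = 2 + 56 = 58, β' = 12 + 9 = 21.
Predictive mean over a 3-day window = T·E[λ|data] = 3·58/21 = 58/7.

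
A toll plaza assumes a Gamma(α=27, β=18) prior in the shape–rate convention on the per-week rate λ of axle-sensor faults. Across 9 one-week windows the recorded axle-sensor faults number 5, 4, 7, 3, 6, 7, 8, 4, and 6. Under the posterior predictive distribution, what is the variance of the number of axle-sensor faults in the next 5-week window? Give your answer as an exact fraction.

12320/729

Total count: 5 + 4 + 7 + 3 + 6 + 7 + 8 + 4 + 6 = 50.
Total exposure: 9 weeks.
Gamma(α, β) with Poisson data over total exposure Σt gives posterior Gamma(α+Σx, β+Σt) = Gamma(77, 27).
The posterior predictive for a window of length T is Negative Binomial with variance T·α'·(β'+T)/β'² = 5·77·32/729 = 12320/729.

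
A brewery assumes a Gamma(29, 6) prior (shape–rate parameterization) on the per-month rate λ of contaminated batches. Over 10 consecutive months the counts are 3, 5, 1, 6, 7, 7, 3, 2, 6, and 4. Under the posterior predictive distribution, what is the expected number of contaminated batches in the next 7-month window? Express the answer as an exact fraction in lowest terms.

511/16

Total count: 3 + 5 + 1 + 6 + 7 + 7 + 3 + 2 + 6 + 4 = 44.
Total exposure: 10 months.
Gamma(α, β) with Poisson data over total exposure Σt gives posterior Gamma(α+Σx, β+Σt) = Gamma(73, 16).
Predictive mean over a 7-month window = T·E[λ|data] = 7·73/16 = 511/16.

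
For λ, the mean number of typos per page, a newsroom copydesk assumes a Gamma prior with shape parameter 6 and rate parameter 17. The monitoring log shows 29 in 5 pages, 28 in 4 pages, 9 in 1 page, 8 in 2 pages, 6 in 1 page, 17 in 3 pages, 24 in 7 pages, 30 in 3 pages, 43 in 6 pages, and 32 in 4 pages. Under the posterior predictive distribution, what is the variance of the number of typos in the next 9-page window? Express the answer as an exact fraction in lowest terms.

129456/2809

Total count: 29 + 28 + 9 + 8 + 6 + 17 + 24 + 30 + 43 + 32 = 226.
Total exposure: 5 + 4 + 1 + 2 + 1 + 3 + 7 + 3 + 6 + 4 = 36 pages.
Conjugate update: add total count to the shape and total exposure to the rate, giving Gamma(232, 53).
The posterior predictive for a window of length T is Negative Binomial with variance T·α'·(β'+T)/β'² = 9·232·62/2809 = 129456/2809.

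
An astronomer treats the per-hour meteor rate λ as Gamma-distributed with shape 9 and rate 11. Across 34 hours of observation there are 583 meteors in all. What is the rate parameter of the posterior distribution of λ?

45

Total count 583 over total exposure 34 hours.
Posterior: α' = 9 + 583 = 592, β' = 11 + 34 = 45.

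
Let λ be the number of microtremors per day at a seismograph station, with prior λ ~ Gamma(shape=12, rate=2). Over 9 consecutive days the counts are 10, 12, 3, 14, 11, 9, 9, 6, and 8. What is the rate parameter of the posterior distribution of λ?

11

Total count: 10 + 12 + 3 + 14 + 11 + 9 + 9 + 6 + 8 = 82.
Total exposure: 9 days.
The Gamma prior is conjugate for the Poisson rate, so λ | data ~ Gamma(12+82, 2+9) = Gamma(94, 11).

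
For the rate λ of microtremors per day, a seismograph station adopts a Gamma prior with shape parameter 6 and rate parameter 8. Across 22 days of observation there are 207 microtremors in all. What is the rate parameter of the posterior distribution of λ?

30

Total count 207 over total exposure 22 days.
Conjugate update: add total count to the shape and total exposure to the rate, giving Gamma(213, 30).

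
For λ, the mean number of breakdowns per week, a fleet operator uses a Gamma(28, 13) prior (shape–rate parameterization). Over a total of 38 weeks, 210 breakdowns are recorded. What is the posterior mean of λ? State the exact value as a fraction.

Total count 210 over total exposure 38 weeks.
Posterior: α' = 28 + 210 = 238, β' = 13 + 38 = 51.
Posterior mean = α'/β' = 238/51 = 14/3.

14/3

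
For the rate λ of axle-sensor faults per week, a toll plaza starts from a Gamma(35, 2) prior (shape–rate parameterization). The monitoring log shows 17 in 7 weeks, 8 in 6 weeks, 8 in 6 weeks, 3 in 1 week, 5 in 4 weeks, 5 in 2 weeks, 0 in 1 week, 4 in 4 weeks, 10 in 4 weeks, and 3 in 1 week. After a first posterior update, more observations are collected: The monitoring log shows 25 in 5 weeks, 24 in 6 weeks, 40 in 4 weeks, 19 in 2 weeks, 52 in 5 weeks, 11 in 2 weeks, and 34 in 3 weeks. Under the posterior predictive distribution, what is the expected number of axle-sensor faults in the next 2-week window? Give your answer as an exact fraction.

606/65

Total count: 17 + 8 + 8 + 3 + 5 + 5 + 0 + 4 + 10 + 3 = 63.
Total exposure: 7 + 6 + 6 + 1 + 4 + 2 + 1 + 4 + 4 + 1 = 36 weeks.
After the first batch: Gamma(35 + 63, 2 + 36) = Gamma(98, 38).
Total count: 25 + 24 + 40 + 19 + 52 + 11 + 34 = 205.
Total exposure: 5 + 6 + 4 + 2 + 5 + 2 + 3 = 27 weeks.
After the second batch: Gamma(98 + 205, 38 + 27) = Gamma(303, 65).
Predictive mean over a 2-week window = T·E[λ|data] = 2·303/65 = 606/65.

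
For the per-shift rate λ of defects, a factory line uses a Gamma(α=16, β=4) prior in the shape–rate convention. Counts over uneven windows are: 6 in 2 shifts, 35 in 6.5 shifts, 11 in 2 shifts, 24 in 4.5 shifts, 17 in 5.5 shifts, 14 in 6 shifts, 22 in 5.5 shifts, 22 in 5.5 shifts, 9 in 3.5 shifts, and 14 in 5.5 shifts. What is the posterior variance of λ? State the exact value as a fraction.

Total count: 6 + 35 + 11 + 24 + 17 + 14 + 22 + 22 + 9 + 14 = 174.
Total exposure: 2 + 6.5 + 2 + 4.5 + 5.5 + 6 + 5.5 + 5.5 + 3.5 + 5.5 = 46.5 shifts.
The Gamma prior is conjugate for the Poisson rate, so λ | data ~ Gamma(16+174, 4+46.5) = Gamma(190, 101/2).
Posterior variance = α'/β'² = 190/(10201/4) = 760/10201.

760/10201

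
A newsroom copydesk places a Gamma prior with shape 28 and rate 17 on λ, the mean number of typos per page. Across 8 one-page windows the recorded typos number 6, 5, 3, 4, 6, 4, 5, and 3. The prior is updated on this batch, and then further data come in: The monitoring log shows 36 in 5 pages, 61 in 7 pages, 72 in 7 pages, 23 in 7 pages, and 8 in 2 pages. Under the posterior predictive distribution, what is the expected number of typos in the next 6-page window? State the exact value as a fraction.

1584/53

Total count: 6 + 5 + 3 + 4 + 6 + 4 + 5 + 3 = 36.
Total exposure: 8 pages.
After the first batch: Gamma(28 + 36, 17 + 8) = Gamma(64, 25).
Total count: 36 + 61 + 72 + 23 + 8 = 200.
Total exposure: 5 + 7 + 7 + 7 + 2 = 28 pages.
After the second batch: Gamma(64 + 200, 25 + 28) = Gamma(264, 53).
Predictive mean over a 6-page window = T·E[λ|data] = 6·264/53 = 1584/53.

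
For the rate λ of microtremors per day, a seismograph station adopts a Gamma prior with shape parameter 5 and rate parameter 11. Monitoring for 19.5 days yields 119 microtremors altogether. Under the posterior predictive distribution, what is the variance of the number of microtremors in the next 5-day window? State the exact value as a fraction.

88040/3721

Total count 119 over total exposure 19.5 days.
The Gamma prior is conjugate for the Poisson rate, so λ | data ~ Gamma(5+119, 11+19.5) = Gamma(124, 61/2).
The posterior predictive for a window of length T is Negative Binomial with variance T·α'·(β'+T)/β'² = 5·124·(71/2)/(3721/4) = 88040/3721.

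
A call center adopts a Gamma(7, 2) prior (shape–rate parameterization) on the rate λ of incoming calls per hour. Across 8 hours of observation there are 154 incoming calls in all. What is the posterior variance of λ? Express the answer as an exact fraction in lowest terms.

Total count 154 over total exposure 8 hours.
Posterior: α' = 7 + 154 = 161, β' = 2 + 8 = 10.
Posterior variance = α'/β'² = 161/100.

161/100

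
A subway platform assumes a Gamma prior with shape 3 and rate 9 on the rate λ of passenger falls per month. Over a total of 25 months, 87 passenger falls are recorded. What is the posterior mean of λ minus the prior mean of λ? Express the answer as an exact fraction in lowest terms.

118/51

Total count 87 over total exposure 25 months.
The Gamma prior is conjugate for the Poisson rate, so λ | data ~ Gamma(3+87, 9+25) = Gamma(90, 34).
Posterior mean = 90/34 = 45/17; prior mean = 3/9 = 1/3. Difference = 45/17 − 1/3 = 118/51.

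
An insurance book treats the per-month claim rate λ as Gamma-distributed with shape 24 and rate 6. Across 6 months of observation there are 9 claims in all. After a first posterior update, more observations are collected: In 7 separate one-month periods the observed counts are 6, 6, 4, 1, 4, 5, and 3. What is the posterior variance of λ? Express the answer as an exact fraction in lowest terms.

Total count 9 over total exposure 6 months.
After the first batch: Gamma(24 + 9, 6 + 6) = Gamma(33, 12).
Total count: 6 + 6 + 4 + 1 + 4 + 5 + 3 = 29.
Total exposure: 7 months.
After the second batch: Gamma(33 + 29, 12 + 7) = Gamma(62, 19).
Posterior variance = α'/β'² = 62/361.

62/361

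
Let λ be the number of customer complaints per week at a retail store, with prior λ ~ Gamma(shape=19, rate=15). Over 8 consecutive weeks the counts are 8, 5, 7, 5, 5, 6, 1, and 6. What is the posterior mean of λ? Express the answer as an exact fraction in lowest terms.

62/23

Total count: 8 + 5 + 7 + 5 + 5 + 6 + 1 + 6 = 43.
Total exposure: 8 weeks.
The Gamma prior is conjugate for the Poisson rate, so λ | data ~ Gamma(19+43, 15+8) = Gamma(62, 23).
Posterior mean = α'/β' = 62/23.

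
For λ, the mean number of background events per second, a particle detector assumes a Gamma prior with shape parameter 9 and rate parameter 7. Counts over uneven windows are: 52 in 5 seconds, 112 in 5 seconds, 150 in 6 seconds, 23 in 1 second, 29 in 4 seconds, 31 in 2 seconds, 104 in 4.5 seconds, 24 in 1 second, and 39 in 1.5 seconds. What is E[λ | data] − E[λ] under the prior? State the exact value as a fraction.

Total count: 52 + 112 + 150 + 23 + 29 + 31 + 104 + 24 + 39 = 564.
Total exposure: 5 + 5 + 6 + 1 + 4 + 2 + 4.5 + 1 + 1.5 = 30 seconds.
The Gamma prior is conjugate for the Poisson rate, so λ | data ~ Gamma(9+564, 7+30) = Gamma(573, 37).
Posterior mean = 573/37 = 573/37; prior mean = 9/7 = 9/7. Difference = 573/37 − 9/7 = 3678/259.

3678/259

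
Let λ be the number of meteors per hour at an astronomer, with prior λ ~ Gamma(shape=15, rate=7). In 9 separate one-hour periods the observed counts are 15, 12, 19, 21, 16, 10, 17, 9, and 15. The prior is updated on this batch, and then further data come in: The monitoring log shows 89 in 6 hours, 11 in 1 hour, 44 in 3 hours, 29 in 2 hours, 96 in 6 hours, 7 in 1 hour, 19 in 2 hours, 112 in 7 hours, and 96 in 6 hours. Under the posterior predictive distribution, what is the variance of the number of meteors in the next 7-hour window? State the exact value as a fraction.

Total count: 15 + 12 + 19 + 21 + 16 + 10 + 17 + 9 + 15 = 134.
Total exposure: 9 hours.
After the first batch: Gamma(15 + 134, 7 + 9) = Gamma(149, 16).
Total count: 89 + 11 + 44 + 29 + 96 + 7 + 19 + 112 + 96 = 503.
Total exposure: 6 + 1 + 3 + 2 + 6 + 1 + 2 + 7 + 6 = 34 hours.
After the second batch: Gamma(149 + 503, 16 + 34) = Gamma(652, 50).
The posterior predictive for a window of length T is Negative Binomial with variance T·α'·(β'+T)/β'² = 7·652·57/2500 = 65037/625.

65037/625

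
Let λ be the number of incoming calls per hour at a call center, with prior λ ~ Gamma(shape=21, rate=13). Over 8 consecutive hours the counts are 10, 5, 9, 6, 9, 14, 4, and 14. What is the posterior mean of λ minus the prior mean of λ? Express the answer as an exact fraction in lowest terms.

Total count: 10 + 5 + 9 + 6 + 9 + 14 + 4 + 14 = 71.
Total exposure: 8 hours.
Conjugate update: add total count to the shape and total exposure to the rate, giving Gamma(92, 21).
Posterior mean = 92/21 = 92/21; prior mean = 21/13 = 21/13. Difference = 92/21 − 21/13 = 755/273.

755/273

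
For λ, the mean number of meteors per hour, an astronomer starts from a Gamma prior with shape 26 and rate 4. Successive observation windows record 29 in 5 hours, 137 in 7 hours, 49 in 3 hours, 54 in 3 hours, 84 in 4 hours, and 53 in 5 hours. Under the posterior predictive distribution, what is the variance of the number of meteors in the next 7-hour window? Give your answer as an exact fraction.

114912/961

Total count: 29 + 137 + 49 + 54 + 84 + 53 = 406.
Total exposure: 5 + 7 + 3 + 3 + 4 + 5 = 27 hours.
The Gamma prior is conjugate for the Poisson rate, so λ | data ~ Gamma(26+406, 4+27) = Gamma(432, 31).
The posterior predictive for a window of length T is Negative Binomial with variance T·α'·(β'+T)/β'² = 7·432·38/961 = 114912/961.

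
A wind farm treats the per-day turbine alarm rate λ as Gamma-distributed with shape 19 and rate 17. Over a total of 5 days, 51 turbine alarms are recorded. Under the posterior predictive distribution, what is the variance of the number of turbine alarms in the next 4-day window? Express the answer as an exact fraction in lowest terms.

Total count 51 over total exposure 5 days.
Posterior: α' = 19 + 51 = 70, β' = 17 + 5 = 22.
The posterior predictive for a window of length T is Negative Binomial with variance T·α'·(β'+T)/β'² = 4·70·26/484 = 1820/121.

1820/121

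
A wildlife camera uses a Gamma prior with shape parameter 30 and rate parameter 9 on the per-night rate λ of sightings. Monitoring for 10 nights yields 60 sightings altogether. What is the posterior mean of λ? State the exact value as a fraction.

Total count 60 over total exposure 10 nights.
Conjugate update: add total count to the shape and total exposure to the rate, giving Gamma(90, 19).
Posterior mean = α'/β' = 90/19.

90/19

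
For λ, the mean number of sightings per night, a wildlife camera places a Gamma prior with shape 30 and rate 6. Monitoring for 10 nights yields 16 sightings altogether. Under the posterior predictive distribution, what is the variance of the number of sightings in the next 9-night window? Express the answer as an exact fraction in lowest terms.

Total count 16 over total exposure 10 nights.
Gamma(α, β) with Poisson data over total exposure Σt gives posterior Gamma(α+Σx, β+Σt) = Gamma(46, 16).
The posterior predictive for a window of length T is Negative Binomial with variance T·α'·(β'+T)/β'² = 9·46·25/256 = 5175/128.

5175/128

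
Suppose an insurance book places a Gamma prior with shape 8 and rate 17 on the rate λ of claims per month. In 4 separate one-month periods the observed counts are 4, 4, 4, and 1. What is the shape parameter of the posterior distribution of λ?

Total count: 4 + 4 + 4 + 1 = 13.
Total exposure: 4 months.
By Gamma–Poisson conjugacy, the posterior is Gamma(α + Σx, β + Σt) = Gamma(8 + 13, 17 + 4) = Gamma(21, 21).

21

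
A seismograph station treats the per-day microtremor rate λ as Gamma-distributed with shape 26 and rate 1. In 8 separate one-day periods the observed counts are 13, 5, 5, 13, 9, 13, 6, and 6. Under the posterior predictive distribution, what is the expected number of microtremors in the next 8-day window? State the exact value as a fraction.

Total count: 13 + 5 + 5 + 13 + 9 + 13 + 6 + 6 = 70.
Total exposure: 8 days.
Conjugate update: add total count to the shape and total exposure to the rate, giving Gamma(96, 9).
Predictive mean over an 8-day window = T·E[λ|data] = 8·96/9 = 256/3.

256/3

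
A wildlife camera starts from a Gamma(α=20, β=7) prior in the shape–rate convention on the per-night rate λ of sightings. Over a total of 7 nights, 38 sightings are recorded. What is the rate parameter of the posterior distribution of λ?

14

Total count 38 over total exposure 7 nights.
The Gamma prior is conjugate for the Poisson rate, so λ | data ~ Gamma(20+38, 7+7) = Gamma(58, 14).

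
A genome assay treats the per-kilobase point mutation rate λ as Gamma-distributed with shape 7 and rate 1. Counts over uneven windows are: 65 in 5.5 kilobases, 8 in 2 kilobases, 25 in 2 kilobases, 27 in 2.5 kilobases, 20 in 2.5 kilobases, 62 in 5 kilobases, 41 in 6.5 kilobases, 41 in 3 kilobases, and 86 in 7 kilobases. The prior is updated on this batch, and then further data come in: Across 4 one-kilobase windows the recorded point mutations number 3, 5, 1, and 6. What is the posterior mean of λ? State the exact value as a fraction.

397/41

Total count: 65 + 8 + 25 + 27 + 20 + 62 + 41 + 41 + 86 = 375.
Total exposure: 5.5 + 2 + 2 + 2.5 + 2.5 + 5 + 6.5 + 3 + 7 = 36 kilobases.
After the first batch: Gamma(7 + 375, 1 + 36) = Gamma(382, 37).
Total count: 3 + 5 + 1 + 6 = 15.
Total exposure: 4 kilobases.
After the second batch: Gamma(382 + 15, 37 + 4) = Gamma(397, 41).
Posterior mean = α'/β' = 397/41.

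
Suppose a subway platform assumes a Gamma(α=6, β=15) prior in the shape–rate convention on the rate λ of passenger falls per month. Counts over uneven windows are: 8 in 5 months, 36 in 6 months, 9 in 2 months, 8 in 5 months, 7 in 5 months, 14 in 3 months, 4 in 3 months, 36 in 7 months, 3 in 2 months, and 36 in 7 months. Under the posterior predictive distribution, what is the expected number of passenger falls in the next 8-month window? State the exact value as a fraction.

334/15

Total count: 8 + 36 + 9 + 8 + 7 + 14 + 4 + 36 + 3 + 36 = 161.
Total exposure: 5 + 6 + 2 + 5 + 5 + 3 + 3 + 7 + 2 + 7 = 45 months.
Gamma(α, β) with Poisson data over total exposure Σt gives posterior Gamma(α+Σx, β+Σt) = Gamma(167, 60).
Predictive mean over an 8-month window = T·E[λ|data] = 8·167/60 = 334/15.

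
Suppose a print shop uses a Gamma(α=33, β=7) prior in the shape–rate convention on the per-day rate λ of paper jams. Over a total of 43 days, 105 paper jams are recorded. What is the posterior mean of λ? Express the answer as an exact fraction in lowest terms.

Total count 105 over total exposure 43 days.
By Gamma–Poisson conjugacy, the posterior is Gamma(α + Σx, β + Σt) = Gamma(33 + 105, 7 + 43) = Gamma(138, 50).
Posterior mean = α'/β' = 138/50 = 69/25.

69/25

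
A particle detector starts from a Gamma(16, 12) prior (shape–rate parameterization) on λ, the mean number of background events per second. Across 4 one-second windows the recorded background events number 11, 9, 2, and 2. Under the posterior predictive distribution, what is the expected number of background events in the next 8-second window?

20

Total count: 11 + 9 + 2 + 2 = 24.
Total exposure: 4 seconds.
The Gamma prior is conjugate for the Poisson rate, so λ | data ~ Gamma(16+24, 12+4) = Gamma(40, 16).
Predictive mean over an 8-second window = T·E[λ|data] = 8·40/16 = 20.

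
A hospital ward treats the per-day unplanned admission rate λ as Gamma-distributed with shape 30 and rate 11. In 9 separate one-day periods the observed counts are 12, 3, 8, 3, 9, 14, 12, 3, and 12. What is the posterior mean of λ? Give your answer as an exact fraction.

53/10

Total count: 12 + 3 + 8 + 3 + 9 + 14 + 12 + 3 + 12 = 76.
Total exposure: 9 days.
Posterior: α' = 30 + 76 = 106, β' = 11 + 9 = 20.
Posterior mean = α'/β' = 106/20 = 53/10.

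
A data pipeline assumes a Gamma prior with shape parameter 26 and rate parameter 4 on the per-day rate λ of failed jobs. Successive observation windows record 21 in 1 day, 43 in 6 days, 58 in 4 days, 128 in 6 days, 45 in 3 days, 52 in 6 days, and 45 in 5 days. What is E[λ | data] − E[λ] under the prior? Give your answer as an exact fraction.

381/70

Total count: 21 + 43 + 58 + 128 + 45 + 52 + 45 = 392.
Total exposure: 1 + 6 + 4 + 6 + 3 + 6 + 5 = 31 days.
Conjugate update: add total count to the shape and total exposure to the rate, giving Gamma(418, 35).
Posterior mean = 418/35 = 418/35; prior mean = 26/4 = 13/2. Difference = 418/35 − 13/2 = 381/70.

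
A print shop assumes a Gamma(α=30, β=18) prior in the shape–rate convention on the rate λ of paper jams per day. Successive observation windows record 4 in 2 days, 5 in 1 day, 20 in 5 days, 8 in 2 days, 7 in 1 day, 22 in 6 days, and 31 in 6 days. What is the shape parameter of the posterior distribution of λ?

127

Total count: 4 + 5 + 20 + 8 + 7 + 22 + 31 = 97.
Total exposure: 2 + 1 + 5 + 2 + 1 + 6 + 6 = 23 days.
By Gamma–Poisson conjugacy, the posterior is Gamma(α + Σx, β + Σt) = Gamma(30 + 97, 18 + 23) = Gamma(127, 41).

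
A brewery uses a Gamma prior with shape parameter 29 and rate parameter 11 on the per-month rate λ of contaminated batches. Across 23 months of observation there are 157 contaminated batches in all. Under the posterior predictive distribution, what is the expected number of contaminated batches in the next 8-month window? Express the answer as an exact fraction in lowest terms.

Total count 157 over total exposure 23 months.
By Gamma–Poisson conjugacy, the posterior is Gamma(α + Σx, β + Σt) = Gamma(29 + 157, 11 + 23) = Gamma(186, 34).
Predictive mean over an 8-month window = T·E[λ|data] = 8·186/34 = 744/17.

744/17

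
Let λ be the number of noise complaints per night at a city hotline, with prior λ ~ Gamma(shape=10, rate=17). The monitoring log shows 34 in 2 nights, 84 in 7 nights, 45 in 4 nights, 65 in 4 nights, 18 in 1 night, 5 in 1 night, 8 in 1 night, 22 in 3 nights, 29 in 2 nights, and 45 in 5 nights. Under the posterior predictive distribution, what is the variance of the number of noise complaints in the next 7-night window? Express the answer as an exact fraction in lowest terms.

Total count: 34 + 84 + 45 + 65 + 18 + 5 + 8 + 22 + 29 + 45 = 355.
Total exposure: 2 + 7 + 4 + 4 + 1 + 1 + 1 + 3 + 2 + 5 = 30 nights.
By Gamma–Poisson conjugacy, the posterior is Gamma(α + Σx, β + Σt) = Gamma(10 + 355, 17 + 30) = Gamma(365, 47).
The posterior predictive for a window of length T is Negative Binomial with variance T·α'·(β'+T)/β'² = 7·365·54/2209 = 137970/2209.

137970/2209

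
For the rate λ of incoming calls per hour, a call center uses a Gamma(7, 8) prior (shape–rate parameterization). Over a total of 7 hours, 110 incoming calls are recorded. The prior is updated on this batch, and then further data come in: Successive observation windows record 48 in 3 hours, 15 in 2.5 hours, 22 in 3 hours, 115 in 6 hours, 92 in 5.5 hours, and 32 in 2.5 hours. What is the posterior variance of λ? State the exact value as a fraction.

196/625

Total count 110 over total exposure 7 hours.
After the first batch: Gamma(7 + 110, 8 + 7) = Gamma(117, 15).
Total count: 48 + 15 + 22 + 115 + 92 + 32 = 324.
Total exposure: 3 + 2.5 + 3 + 6 + 5.5 + 2.5 = 22.5 hours.
After the second batch: Gamma(117 + 324, 15 + 22.5) = Gamma(441, 75/2).
Posterior variance = α'/β'² = 441/(5625/4) = 196/625.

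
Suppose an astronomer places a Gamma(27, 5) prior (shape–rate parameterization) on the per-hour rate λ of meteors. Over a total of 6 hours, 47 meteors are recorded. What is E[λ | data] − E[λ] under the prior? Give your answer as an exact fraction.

Total count 47 over total exposure 6 hours.
The Gamma prior is conjugate for the Poisson rate, so λ | data ~ Gamma(27+47, 5+6) = Gamma(74, 11).
Posterior mean = 74/11 = 74/11; prior mean = 27/5 = 27/5. Difference = 74/11 − 27/5 = 73/55.

73/55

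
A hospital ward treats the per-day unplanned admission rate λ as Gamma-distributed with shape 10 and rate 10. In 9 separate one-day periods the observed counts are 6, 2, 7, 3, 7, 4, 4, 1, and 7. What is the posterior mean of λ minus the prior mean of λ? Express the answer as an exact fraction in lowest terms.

Total count: 6 + 2 + 7 + 3 + 7 + 4 + 4 + 1 + 7 = 41.
Total exposure: 9 days.
Gamma(α, β) with Poisson data over total exposure Σt gives posterior Gamma(α+Σx, β+Σt) = Gamma(51, 19).
Posterior mean = 51/19 = 51/19; prior mean = 10/10 = 1. Difference = 51/19 − 1 = 32/19.

32/19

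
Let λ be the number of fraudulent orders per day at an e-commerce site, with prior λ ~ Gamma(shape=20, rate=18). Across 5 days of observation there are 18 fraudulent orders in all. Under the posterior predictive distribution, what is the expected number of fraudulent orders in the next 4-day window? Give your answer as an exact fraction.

152/23

Total count 18 over total exposure 5 days.
Gamma(α, β) with Poisson data over total exposure Σt gives posterior Gamma(α+Σx, β+Σt) = Gamma(38, 23).
Predictive mean over a 4-day window = T·E[λ|data] = 4·38/23 = 152/23.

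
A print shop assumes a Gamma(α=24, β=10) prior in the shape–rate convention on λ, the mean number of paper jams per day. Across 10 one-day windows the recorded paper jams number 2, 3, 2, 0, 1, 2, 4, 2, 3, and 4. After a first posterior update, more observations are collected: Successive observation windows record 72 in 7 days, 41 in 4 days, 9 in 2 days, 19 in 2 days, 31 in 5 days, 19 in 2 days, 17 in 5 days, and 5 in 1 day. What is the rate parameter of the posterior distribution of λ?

48

Total count: 2 + 3 + 2 + 0 + 1 + 2 + 4 + 2 + 3 + 4 = 23.
Total exposure: 10 days.
After the first batch: Gamma(24 + 23, 10 + 10) = Gamma(47, 20).
Total count: 72 + 41 + 9 + 19 + 31 + 19 + 17 + 5 = 213.
Total exposure: 7 + 4 + 2 + 2 + 5 + 2 + 5 + 1 = 28 days.
After the second batch: Gamma(47 + 213, 20 + 28) = Gamma(260, 48).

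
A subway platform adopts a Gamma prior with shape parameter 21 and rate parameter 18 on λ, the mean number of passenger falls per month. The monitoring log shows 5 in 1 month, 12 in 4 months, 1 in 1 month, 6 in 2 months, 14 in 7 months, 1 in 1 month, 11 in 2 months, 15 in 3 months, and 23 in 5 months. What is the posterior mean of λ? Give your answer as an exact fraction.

Total count: 5 + 12 + 1 + 6 + 14 + 1 + 11 + 15 + 23 = 88.
Total exposure: 1 + 4 + 1 + 2 + 7 + 1 + 2 + 3 + 5 = 26 months.
Posterior: α' = 21 + 88 = 109, β' = 18 + 26 = 44.
Posterior mean = α'/β' = 109/44.

109/44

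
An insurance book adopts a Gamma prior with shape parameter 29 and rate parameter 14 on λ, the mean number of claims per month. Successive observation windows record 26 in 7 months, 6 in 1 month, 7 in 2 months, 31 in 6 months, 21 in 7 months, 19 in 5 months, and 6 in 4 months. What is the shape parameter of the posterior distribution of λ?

Total count: 26 + 6 + 7 + 31 + 21 + 19 + 6 = 116.
Total exposure: 7 + 1 + 2 + 6 + 7 + 5 + 4 = 32 months.
By Gamma–Poisson conjugacy, the posterior is Gamma(α + Σx, β + Σt) = Gamma(29 + 116, 14 + 32) = Gamma(145, 46).

145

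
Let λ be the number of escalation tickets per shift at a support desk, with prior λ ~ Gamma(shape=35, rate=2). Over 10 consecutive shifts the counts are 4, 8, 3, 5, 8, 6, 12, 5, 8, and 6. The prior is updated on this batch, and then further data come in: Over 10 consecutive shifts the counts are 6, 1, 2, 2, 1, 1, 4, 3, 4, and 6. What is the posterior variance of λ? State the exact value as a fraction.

Total count: 4 + 8 + 3 + 5 + 8 + 6 + 12 + 5 + 8 + 6 = 65.
Total exposure: 10 shifts.
After the first batch: Gamma(35 + 65, 2 + 10) = Gamma(100, 12).
Total count: 6 + 1 + 2 + 2 + 1 + 1 + 4 + 3 + 4 + 6 = 30.
Total exposure: 10 shifts.
After the second batch: Gamma(100 + 30, 12 + 10) = Gamma(130, 22).
Posterior variance = α'/β'² = 130/484 = 65/242.

65/242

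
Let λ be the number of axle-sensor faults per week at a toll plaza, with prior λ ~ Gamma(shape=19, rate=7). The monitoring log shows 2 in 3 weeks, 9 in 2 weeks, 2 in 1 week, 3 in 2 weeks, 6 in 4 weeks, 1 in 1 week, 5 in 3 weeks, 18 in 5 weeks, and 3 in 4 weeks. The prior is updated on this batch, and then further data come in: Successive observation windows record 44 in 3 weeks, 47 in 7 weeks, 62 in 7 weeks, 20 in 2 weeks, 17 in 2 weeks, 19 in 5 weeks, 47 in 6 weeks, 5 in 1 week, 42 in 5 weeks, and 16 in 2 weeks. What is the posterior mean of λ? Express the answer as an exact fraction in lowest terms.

Total count: 2 + 9 + 2 + 3 + 6 + 1 + 5 + 18 + 3 = 49.
Total exposure: 3 + 2 + 1 + 2 + 4 + 1 + 3 + 5 + 4 = 25 weeks.
After the first batch: Gamma(19 + 49, 7 + 25) = Gamma(68, 32).
Total count: 44 + 47 + 62 + 20 + 17 + 19 + 47 + 5 + 42 + 16 = 319.
Total exposure: 3 + 7 + 7 + 2 + 2 + 5 + 6 + 1 + 5 + 2 = 40 weeks.
After the second batch: Gamma(68 + 319, 32 + 40) = Gamma(387, 72).
Posterior mean = α'/β' = 387/72 = 43/8.

43/8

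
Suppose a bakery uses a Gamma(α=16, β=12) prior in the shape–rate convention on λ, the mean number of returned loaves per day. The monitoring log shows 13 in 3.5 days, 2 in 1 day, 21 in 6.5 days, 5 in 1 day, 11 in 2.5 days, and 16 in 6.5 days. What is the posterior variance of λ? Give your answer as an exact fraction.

28/363

Total count: 13 + 2 + 21 + 5 + 11 + 16 = 68.
Total exposure: 3.5 + 1 + 6.5 + 1 + 2.5 + 6.5 = 21 days.
Gamma(α, β) with Poisson data over total exposure Σt gives posterior Gamma(α+Σx, β+Σt) = Gamma(84, 33).
Posterior variance = α'/β'² = 84/1089 = 28/363.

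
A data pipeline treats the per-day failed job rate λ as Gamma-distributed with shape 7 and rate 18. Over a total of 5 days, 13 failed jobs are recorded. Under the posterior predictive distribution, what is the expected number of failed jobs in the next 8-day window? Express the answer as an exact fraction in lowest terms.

160/23

Total count 13 over total exposure 5 days.
Gamma(α, β) with Poisson data over total exposure Σt gives posterior Gamma(α+Σx, β+Σt) = Gamma(20, 23).
Predictive mean over an 8-day window = T·E[λ|data] = 8·20/23 = 160/23.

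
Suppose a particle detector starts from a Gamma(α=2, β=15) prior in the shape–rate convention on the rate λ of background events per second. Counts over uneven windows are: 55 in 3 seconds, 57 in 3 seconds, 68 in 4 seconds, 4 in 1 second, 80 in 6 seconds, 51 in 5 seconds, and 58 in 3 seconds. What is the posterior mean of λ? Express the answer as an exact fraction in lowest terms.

Total count: 55 + 57 + 68 + 4 + 80 + 51 + 58 = 373.
Total exposure: 3 + 3 + 4 + 1 + 6 + 5 + 3 = 25 seconds.
Conjugate update: add total count to the shape and total exposure to the rate, giving Gamma(375, 40).
Posterior mean = α'/β' = 375/40 = 75/8.

75/8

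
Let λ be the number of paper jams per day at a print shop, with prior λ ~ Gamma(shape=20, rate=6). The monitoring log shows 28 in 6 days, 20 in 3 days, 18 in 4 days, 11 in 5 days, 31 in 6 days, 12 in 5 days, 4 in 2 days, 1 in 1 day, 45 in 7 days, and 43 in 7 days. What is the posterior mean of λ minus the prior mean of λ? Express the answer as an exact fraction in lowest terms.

Total count: 28 + 20 + 18 + 11 + 31 + 12 + 4 + 1 + 45 + 43 = 213.
Total exposure: 6 + 3 + 4 + 5 + 6 + 5 + 2 + 1 + 7 + 7 = 46 days.
Posterior: α' = 20 + 213 = 233, β' = 6 + 46 = 52.
Posterior mean = 233/52 = 233/52; prior mean = 20/6 = 10/3. Difference = 233/52 − 10/3 = 179/156.

179/156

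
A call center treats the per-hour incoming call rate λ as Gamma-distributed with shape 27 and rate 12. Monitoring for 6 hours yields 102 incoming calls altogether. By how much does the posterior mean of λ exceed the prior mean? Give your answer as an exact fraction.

59/12

Total count 102 over total exposure 6 hours.
Gamma(α, β) with Poisson data over total exposure Σt gives posterior Gamma(α+Σx, β+Σt) = Gamma(129, 18).
Posterior mean = 129/18 = 43/6; prior mean = 27/12 = 9/4. Difference = 43/6 − 9/4 = 59/12.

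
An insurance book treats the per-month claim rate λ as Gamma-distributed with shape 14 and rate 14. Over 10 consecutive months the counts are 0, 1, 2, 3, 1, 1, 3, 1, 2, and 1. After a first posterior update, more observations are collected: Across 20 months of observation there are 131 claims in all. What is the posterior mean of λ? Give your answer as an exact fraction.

Total count: 0 + 1 + 2 + 3 + 1 + 1 + 3 + 1 + 2 + 1 = 15.
Total exposure: 10 months.
After the first batch: Gamma(14 + 15, 14 + 10) = Gamma(29, 24).
Total count 131 over total exposure 20 months.
After the second batch: Gamma(29 + 131, 24 + 20) = Gamma(160, 44).
Posterior mean = α'/β' = 160/44 = 40/11.

40/11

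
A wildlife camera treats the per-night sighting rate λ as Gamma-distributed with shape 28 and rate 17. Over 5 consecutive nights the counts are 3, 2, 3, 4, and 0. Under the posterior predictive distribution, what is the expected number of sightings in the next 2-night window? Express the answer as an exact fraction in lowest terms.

Total count: 3 + 2 + 3 + 4 + 0 = 12.
Total exposure: 5 nights.
Gamma(α, β) with Poisson data over total exposure Σt gives posterior Gamma(α+Σx, β+Σt) = Gamma(40, 22).
Predictive mean over a 2-night window = T·E[λ|data] = 2·40/22 = 40/11.

40/11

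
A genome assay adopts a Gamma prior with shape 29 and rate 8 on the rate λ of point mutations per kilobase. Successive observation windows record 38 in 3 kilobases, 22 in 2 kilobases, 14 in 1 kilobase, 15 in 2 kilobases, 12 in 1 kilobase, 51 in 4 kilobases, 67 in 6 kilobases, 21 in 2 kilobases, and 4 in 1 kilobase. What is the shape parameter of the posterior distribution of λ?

273

Total count: 38 + 22 + 14 + 15 + 12 + 51 + 67 + 21 + 4 = 244.
Total exposure: 3 + 2 + 1 + 2 + 1 + 4 + 6 + 2 + 1 = 22 kilobases.
By Gamma–Poisson conjugacy, the posterior is Gamma(α + Σx, β + Σt) = Gamma(29 + 244, 8 + 22) = Gamma(273, 30).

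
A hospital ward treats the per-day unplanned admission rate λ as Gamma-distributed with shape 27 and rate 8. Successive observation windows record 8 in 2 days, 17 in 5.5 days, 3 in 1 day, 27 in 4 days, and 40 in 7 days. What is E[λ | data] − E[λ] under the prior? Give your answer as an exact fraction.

Total count: 8 + 17 + 3 + 27 + 40 = 95.
Total exposure: 2 + 5.5 + 1 + 4 + 7 = 19.5 days.
The Gamma prior is conjugate for the Poisson rate, so λ | data ~ Gamma(27+95, 8+19.5) = Gamma(122, 55/2).
Posterior mean = 122/(55/2) = 244/55; prior mean = 27/8 = 27/8. Difference = 244/55 − 27/8 = 467/440.

467/440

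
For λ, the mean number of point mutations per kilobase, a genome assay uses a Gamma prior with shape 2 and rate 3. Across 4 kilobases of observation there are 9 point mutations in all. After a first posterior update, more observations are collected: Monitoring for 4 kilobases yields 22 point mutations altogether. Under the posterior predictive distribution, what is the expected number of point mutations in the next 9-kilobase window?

Total count 9 over total exposure 4 kilobases.
After the first batch: Gamma(2 + 9, 3 + 4) = Gamma(11, 7).
Total count 22 over total exposure 4 kilobases.
After the second batch: Gamma(11 + 22, 7 + 4) = Gamma(33, 11).
Predictive mean over a 9-kilobase window = T·E[λ|data] = 9·33/11 = 27.

27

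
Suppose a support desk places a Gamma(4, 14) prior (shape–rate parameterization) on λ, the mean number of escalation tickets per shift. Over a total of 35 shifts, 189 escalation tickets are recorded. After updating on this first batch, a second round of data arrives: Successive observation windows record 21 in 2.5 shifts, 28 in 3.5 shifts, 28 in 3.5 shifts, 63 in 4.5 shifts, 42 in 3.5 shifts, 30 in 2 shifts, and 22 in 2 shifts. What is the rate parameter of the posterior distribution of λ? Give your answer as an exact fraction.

Total count 189 over total exposure 35 shifts.
After the first batch: Gamma(4 + 189, 14 + 35) = Gamma(193, 49).
Total count: 21 + 28 + 28 + 63 + 42 + 30 + 22 = 234.
Total exposure: 2.5 + 3.5 + 3.5 + 4.5 + 3.5 + 2 + 2 = 21.5 shifts.
After the second batch: Gamma(193 + 234, 49 + 21.5) = Gamma(427, 141/2).

141/2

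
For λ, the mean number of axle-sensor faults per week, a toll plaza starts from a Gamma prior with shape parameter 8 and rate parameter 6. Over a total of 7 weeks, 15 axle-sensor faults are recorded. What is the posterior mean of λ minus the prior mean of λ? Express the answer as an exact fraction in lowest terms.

Total count 15 over total exposure 7 weeks.
Posterior: α' = 8 + 15 = 23, β' = 6 + 7 = 13.
Posterior mean = 23/13 = 23/13; prior mean = 8/6 = 4/3. Difference = 23/13 − 4/3 = 17/39.

17/39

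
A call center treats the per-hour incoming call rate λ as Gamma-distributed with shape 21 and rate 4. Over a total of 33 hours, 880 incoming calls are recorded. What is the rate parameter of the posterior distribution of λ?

Total count 880 over total exposure 33 hours.
Gamma(α, β) with Poisson data over total exposure Σt gives posterior Gamma(α+Σx, β+Σt) = Gamma(901, 37).

37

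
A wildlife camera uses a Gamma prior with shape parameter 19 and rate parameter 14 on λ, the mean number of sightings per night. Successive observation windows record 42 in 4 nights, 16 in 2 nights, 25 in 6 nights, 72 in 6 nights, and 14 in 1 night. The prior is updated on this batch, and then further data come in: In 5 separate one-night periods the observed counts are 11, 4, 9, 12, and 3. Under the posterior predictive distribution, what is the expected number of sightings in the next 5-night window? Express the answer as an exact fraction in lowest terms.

Total count: 42 + 16 + 25 + 72 + 14 = 169.
Total exposure: 4 + 2 + 6 + 6 + 1 = 19 nights.
After the first batch: Gamma(19 + 169, 14 + 19) = Gamma(188, 33).
Total count: 11 + 4 + 9 + 12 + 3 = 39.
Total exposure: 5 nights.
After the second batch: Gamma(188 + 39, 33 + 5) = Gamma(227, 38).
Predictive mean over a 5-night window = T·E[λ|data] = 5·227/38 = 1135/38.

1135/38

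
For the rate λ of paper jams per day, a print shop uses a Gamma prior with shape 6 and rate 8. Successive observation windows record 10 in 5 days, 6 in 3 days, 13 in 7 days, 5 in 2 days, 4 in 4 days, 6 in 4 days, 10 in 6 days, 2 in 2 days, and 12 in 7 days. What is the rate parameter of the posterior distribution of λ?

48

Total count: 10 + 6 + 13 + 5 + 4 + 6 + 10 + 2 + 12 = 68.
Total exposure: 5 + 3 + 7 + 2 + 4 + 4 + 6 + 2 + 7 = 40 days.
Conjugate update: add total count to the shape and total exposure to the rate, giving Gamma(74, 48).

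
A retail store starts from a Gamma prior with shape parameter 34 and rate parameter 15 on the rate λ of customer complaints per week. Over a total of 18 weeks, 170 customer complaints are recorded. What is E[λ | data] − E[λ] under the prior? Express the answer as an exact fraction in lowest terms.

646/165

Total count 170 over total exposure 18 weeks.
By Gamma–Poisson conjugacy, the posterior is Gamma(α + Σx, β + Σt) = Gamma(34 + 170, 15 + 18) = Gamma(204, 33).
Posterior mean = 204/33 = 68/11; prior mean = 34/15 = 34/15. Difference = 68/11 − 34/15 = 646/165.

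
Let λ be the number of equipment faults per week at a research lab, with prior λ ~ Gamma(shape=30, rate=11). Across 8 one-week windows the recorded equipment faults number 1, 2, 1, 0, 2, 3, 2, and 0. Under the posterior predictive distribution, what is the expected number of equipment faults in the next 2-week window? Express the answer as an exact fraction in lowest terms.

82/19

Total count: 1 + 2 + 1 + 0 + 2 + 3 + 2 + 0 = 11.
Total exposure: 8 weeks.
The Gamma prior is conjugate for the Poisson rate, so λ | data ~ Gamma(30+11, 11+8) = Gamma(41, 19).
Predictive mean over a 2-week window = T·E[λ|data] = 2·41/19 = 82/19.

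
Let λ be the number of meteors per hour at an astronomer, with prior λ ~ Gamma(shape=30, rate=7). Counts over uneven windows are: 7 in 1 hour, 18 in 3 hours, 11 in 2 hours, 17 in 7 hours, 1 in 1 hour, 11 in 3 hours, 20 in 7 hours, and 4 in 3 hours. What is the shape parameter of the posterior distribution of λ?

Total count: 7 + 18 + 11 + 17 + 1 + 11 + 20 + 4 = 89.
Total exposure: 1 + 3 + 2 + 7 + 1 + 3 + 7 + 3 = 27 hours.
The Gamma prior is conjugate for the Poisson rate, so λ | data ~ Gamma(30+89, 7+27) = Gamma(119, 34).

119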